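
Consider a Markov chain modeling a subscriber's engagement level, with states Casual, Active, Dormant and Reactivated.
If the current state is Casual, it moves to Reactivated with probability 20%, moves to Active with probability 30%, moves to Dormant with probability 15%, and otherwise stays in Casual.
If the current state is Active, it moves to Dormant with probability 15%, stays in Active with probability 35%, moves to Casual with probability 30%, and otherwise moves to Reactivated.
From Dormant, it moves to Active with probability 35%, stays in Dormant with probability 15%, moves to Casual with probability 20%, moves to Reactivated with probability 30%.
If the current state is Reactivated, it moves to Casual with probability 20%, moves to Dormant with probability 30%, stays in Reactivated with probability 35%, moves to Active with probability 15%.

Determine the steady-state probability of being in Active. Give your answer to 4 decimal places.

Let the stationary distribution be π with π = πP and π_1 + π_2 + π_3 + π_4 = 1.
π_1 = 0.35·π_1 + 0.3·π_2 + 0.2·π_3 + 0.2·π_4
π_2 = 0.3·π_1 + 0.35·π_2 + 0.35·π_3 + 0.15·π_4
π_3 = 0.15·π_1 + 0.15·π_2 + 0.15·π_3 + 0.3·π_4
Solving with the normalization constraint gives π = (0.2688, 0.2851, 0.1886, 0.2575).
So the stationary probability of Active is 0.2851.

0.2851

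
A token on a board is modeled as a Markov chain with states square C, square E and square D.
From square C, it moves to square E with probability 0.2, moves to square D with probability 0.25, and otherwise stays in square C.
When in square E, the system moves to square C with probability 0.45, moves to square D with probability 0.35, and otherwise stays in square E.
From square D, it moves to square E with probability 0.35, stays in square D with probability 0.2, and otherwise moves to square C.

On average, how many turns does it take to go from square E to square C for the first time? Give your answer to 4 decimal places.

Let t(s) be the expected number of turns to first reach square C from state s, with t(square C) = 0. Conditioning on the first turn:
t(square E) = 1 + 0.2·t(square E) + 0.35·t(square D)
t(square D) = 1 + 0.35·t(square E) + 0.2·t(square D)
Solving: t(square E) = 2.2222, t(square D) = 2.2222.
Expected turns from square E to square C: 2.2222.

2.2222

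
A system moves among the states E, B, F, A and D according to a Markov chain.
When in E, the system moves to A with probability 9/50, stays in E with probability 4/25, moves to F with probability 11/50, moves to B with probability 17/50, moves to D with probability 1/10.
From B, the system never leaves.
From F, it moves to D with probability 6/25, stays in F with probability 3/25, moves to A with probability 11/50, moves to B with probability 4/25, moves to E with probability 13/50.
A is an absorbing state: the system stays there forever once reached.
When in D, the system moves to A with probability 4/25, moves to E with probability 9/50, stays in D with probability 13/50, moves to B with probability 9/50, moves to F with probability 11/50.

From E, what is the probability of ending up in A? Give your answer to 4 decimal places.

Let h(s) be the probability of absorption at A starting from transient state s. Then h(A) = 1 and h(B) = 0. By first-step analysis:
h(E) = 0.16·h(E) + 0.34·0 + 0.22·h(F) + 0.18·1 + 0.1·h(D)
h(F) = 0.26·h(E) + 0.16·0 + 0.12·h(F) + 0.22·1 + 0.24·h(D)
h(D) = 0.18·h(E) + 0.18·0 + 0.22·h(F) + 0.16·1 + 0.26·h(D)
Solving: h(E) = 0.3981, h(F) = 0.4930, h(D) = 0.4596.
Starting from E, the probability is 0.3981.

0.3981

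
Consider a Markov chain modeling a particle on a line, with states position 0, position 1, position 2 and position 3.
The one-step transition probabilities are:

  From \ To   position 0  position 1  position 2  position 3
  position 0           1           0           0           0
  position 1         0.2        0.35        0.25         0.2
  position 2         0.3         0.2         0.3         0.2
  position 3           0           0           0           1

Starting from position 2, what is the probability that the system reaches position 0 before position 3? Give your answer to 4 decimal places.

0.5802

Let h(s) be the probability of absorption at position 0 starting from transient state s. Then h(position 0) = 1 and h(position 3) = 0. By first-step analysis:
h(position 1) = 0.2·1 + 0.35·h(position 1) + 0.25·h(position 2) + 0.2·0
h(position 2) = 0.3·1 + 0.2·h(position 1) + 0.3·h(position 2) + 0.2·0
Solving: h(position 1) = 0.5309, h(position 2) = 0.5802.
Starting from position 2, the probability is 0.5802.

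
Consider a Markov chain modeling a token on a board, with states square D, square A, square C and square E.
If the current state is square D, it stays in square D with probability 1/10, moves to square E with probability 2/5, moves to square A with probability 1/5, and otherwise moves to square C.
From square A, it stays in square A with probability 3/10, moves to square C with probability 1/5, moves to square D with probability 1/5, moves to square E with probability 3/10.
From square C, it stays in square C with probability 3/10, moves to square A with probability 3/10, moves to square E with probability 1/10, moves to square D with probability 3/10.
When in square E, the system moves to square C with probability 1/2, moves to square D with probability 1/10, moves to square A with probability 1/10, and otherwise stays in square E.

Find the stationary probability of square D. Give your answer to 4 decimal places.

0.1886

Let the stationary distribution be π with π = πP and π_1 + π_2 + π_3 + π_4 = 1.
π_1 = 0.1·π_1 + 0.2·π_2 + 0.3·π_3 + 0.1·π_4
π_2 = 0.2·π_1 + 0.3·π_2 + 0.3·π_3 + 0.1·π_4
π_3 = 0.3·π_1 + 0.2·π_2 + 0.3·π_3 + 0.5·π_4
Solving with the normalization constraint gives π = (0.1886, 0.2305, 0.3276, 0.2533).
So the stationary probability of square D is 0.1886.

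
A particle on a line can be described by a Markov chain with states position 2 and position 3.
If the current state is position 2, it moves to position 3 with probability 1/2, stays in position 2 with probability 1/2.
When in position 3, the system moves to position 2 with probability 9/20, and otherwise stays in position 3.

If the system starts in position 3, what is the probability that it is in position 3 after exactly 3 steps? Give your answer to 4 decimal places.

0.5264

Propagate the distribution vector 3 steps from position 3.
After 0 steps: (0.0000, 1.0000)
After 1 step: (0.4500, 0.5500)
After 2 steps: (0.4725, 0.5275)
After 3 steps: (0.4736, 0.5264)
P(in position 3 after 3 steps) = 0.5264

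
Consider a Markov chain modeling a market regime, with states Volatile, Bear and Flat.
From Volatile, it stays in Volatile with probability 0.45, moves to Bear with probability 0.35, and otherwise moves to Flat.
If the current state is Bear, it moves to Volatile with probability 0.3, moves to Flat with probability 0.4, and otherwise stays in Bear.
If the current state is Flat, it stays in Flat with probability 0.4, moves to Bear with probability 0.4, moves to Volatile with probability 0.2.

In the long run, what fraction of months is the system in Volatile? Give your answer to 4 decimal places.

0.3133

Let the stationary distribution be π with π = πP and π_1 + π_2 + π_3 = 1.
π_1 = 0.45·π_1 + 0.3·π_2 + 0.2·π_3
π_2 = 0.35·π_1 + 0.3·π_2 + 0.4·π_3
Solving with the normalization constraint gives π = (0.3133, 0.3494, 0.3373).
So the stationary probability of Volatile is 0.3133.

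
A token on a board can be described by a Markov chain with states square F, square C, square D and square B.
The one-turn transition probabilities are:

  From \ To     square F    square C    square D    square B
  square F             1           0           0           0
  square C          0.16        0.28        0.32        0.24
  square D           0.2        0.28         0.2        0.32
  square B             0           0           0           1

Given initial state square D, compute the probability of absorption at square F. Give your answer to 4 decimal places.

Let h(s) be the probability of absorption at square F starting from transient state s. Then h(square F) = 1 and h(square B) = 0. By first-step analysis:
h(square C) = 0.16·1 + 0.28·h(square C) + 0.32·h(square D) + 0.24·0
h(square D) = 0.2·1 + 0.28·h(square C) + 0.2·h(square D) + 0.32·0
Solving: h(square C) = 0.3947, h(square D) = 0.3882.
Starting from square D, the probability is 0.3882.

0.3882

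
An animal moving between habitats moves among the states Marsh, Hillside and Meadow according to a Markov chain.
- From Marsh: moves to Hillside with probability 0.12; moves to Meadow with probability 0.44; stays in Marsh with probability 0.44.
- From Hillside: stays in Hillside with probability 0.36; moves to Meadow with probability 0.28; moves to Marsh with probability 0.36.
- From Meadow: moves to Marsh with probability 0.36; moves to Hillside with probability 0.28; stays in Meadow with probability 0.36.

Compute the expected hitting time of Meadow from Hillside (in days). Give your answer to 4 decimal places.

Let t(s) be the expected number of days to first reach Meadow from state s, with t(Meadow) = 0. Conditioning on the first day:
t(Marsh) = 1 + 0.44·t(Marsh) + 0.12·t(Hillside)
t(Hillside) = 1 + 0.36·t(Marsh) + 0.36·t(Hillside)
Solving: t(Marsh) = 2.4112, t(Hillside) = 2.9188.
Expected days from Hillside to Meadow: 2.9188.

2.9188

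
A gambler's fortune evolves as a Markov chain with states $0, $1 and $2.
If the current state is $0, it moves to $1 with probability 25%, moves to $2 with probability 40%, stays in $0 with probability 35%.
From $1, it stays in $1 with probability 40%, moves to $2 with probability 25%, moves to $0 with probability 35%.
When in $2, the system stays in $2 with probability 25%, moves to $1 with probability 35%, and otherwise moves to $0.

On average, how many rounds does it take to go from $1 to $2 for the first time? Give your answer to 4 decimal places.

3.3058

Let t(s) be the expected number of rounds to first reach $2 from state s, with t($2) = 0. Conditioning on the first round:
t($0) = 1 + 0.35·t($0) + 0.25·t($1)
t($1) = 1 + 0.35·t($0) + 0.4·t($1)
Solving: t($0) = 2.8099, t($1) = 3.3058.
Expected rounds from $1 to $2: 3.3058.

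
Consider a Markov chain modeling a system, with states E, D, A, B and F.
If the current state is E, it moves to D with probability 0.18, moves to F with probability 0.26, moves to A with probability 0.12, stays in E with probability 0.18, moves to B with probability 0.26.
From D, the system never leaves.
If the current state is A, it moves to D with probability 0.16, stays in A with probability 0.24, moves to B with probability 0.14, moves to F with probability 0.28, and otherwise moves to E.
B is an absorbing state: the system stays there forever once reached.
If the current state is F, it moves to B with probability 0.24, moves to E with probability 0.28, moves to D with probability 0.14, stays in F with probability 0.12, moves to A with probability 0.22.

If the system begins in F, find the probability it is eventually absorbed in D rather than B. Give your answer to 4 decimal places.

0.4058

Let h(s) be the probability of absorption at D starting from transient state s. Then h(D) = 1 and h(B) = 0. By first-step analysis:
h(E) = 0.18·h(E) + 0.18·1 + 0.12·h(A) + 0.26·0 + 0.26·h(F)
h(A) = 0.18·h(E) + 0.16·1 + 0.24·h(A) + 0.14·0 + 0.28·h(F)
h(F) = 0.28·h(E) + 0.14·1 + 0.22·h(A) + 0.24·0 + 0.12·h(F)
Solving: h(E) = 0.4153, h(A) = 0.4584, h(F) = 0.4058.
Starting from F, the probability is 0.4058.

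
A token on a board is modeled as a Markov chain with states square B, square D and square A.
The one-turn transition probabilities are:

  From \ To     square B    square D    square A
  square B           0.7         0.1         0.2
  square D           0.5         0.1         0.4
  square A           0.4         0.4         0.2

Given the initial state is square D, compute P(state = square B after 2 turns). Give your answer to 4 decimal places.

0.5600

Sum over the intermediate state after 1 turn:
P = P(square D→square B)·P(square B→square B) + P(square D→square D)·P(square D→square B) + P(square D→square A)·P(square A→square B)
  = 0.5×0.7 + 0.1×0.5 + 0.4×0.4
  = 0.3500 + 0.0500 + 0.1600 = 0.5600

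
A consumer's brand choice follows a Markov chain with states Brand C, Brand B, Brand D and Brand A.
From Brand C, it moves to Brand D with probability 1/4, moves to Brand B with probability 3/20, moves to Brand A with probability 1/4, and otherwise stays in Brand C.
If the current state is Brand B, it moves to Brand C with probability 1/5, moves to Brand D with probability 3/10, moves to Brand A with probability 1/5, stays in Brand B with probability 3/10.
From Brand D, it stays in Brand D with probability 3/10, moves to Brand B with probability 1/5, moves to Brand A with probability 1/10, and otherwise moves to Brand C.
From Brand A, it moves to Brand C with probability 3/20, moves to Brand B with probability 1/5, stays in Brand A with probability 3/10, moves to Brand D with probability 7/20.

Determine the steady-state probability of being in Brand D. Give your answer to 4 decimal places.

0.2956

Let the stationary distribution be π with π = πP and π_1 + π_2 + π_3 + π_4 = 1.
π_1 = 0.35·π_1 + 0.2·π_2 + 0.4·π_3 + 0.15·π_4
π_2 = 0.15·π_1 + 0.3·π_2 + 0.2·π_3 + 0.2·π_4
π_3 = 0.25·π_1 + 0.3·π_2 + 0.3·π_3 + 0.35·π_4
Solving with the normalization constraint gives π = (0.2928, 0.2060, 0.2956, 0.2056).
So the stationary probability of Brand D is 0.2956.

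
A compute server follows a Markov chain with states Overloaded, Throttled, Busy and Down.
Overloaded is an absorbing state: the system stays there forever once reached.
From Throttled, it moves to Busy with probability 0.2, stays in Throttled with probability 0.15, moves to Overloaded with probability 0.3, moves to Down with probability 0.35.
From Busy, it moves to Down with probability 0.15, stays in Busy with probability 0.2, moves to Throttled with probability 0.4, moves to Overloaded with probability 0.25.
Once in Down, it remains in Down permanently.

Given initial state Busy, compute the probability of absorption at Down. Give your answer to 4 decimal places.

0.4458

Let h(s) be the probability of absorption at Down starting from transient state s. Then h(Down) = 1 and h(Overloaded) = 0. By first-step analysis:
h(Throttled) = 0.3·0 + 0.15·h(Throttled) + 0.2·h(Busy) + 0.35·1
h(Busy) = 0.25·0 + 0.4·h(Throttled) + 0.2·h(Busy) + 0.15·1
Solving: h(Throttled) = 0.5167, h(Busy) = 0.4458.
Starting from Busy, the probability is 0.4458.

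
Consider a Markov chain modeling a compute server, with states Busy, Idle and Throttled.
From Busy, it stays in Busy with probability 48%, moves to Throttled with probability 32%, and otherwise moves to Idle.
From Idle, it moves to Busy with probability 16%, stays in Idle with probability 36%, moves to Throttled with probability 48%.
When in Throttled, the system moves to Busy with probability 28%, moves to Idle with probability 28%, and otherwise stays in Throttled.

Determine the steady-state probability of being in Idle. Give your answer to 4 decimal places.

0.2775

Let the stationary distribution be π with π = πP and π_1 + π_2 + π_3 = 1.
π_1 = 0.48·π_1 + 0.16·π_2 + 0.28·π_3
π_2 = 0.2·π_1 + 0.36·π_2 + 0.28·π_3
Solving with the normalization constraint gives π = (0.3084, 0.2775, 0.4141).
So the stationary probability of Idle is 0.2775.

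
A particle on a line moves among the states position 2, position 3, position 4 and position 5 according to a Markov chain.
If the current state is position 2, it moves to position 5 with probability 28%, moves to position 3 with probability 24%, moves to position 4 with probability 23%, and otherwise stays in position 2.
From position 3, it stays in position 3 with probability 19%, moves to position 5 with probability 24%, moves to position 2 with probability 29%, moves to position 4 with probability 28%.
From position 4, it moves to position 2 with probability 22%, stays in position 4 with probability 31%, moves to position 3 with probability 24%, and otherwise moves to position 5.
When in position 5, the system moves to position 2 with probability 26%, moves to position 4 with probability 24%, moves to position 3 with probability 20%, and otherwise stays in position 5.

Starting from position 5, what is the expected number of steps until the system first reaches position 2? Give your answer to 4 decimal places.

Let t(s) be the expected number of steps to first reach position 2 from state s, with t(position 2) = 0. Conditioning on the first step:
t(position 3) = 1 + 0.19·t(position 3) + 0.28·t(position 4) + 0.24·t(position 5)
t(position 4) = 1 + 0.24·t(position 3) + 0.31·t(position 4) + 0.23·t(position 5)
t(position 5) = 1 + 0.2·t(position 3) + 0.24·t(position 4) + 0.3·t(position 5)
Solving: t(position 3) = 3.8030, t(position 4) = 4.0763, t(position 5) = 3.9127.
Expected steps from position 5 to position 2: 3.9127.

3.9127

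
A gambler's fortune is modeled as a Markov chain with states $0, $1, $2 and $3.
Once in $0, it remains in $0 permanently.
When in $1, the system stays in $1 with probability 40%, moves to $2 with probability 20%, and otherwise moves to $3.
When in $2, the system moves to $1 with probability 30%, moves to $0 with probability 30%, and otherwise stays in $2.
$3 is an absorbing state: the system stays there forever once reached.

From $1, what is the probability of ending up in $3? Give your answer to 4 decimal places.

Let h(s) be the probability of absorption at $3 starting from transient state s. Then h($3) = 1 and h($0) = 0. By first-step analysis:
h($1) = 0.4·h($1) + 0.2·h($2) + 0.4·1
h($2) = 0.3·0 + 0.3·h($1) + 0.4·h($2)
Solving: h($1) = 0.8000, h($2) = 0.4000.
Starting from $1, the probability is 0.8000.

0.8000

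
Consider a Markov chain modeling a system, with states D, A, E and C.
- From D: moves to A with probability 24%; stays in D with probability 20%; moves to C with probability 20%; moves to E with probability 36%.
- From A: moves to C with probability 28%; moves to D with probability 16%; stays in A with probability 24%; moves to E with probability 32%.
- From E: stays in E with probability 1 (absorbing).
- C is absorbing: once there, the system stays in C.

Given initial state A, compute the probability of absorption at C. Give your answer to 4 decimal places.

0.4494

Let h(s) be the probability of absorption at C starting from transient state s. Then h(C) = 1 and h(E) = 0. By first-step analysis:
h(D) = 0.2·h(D) + 0.24·h(A) + 0.36·0 + 0.2·1
h(A) = 0.16·h(D) + 0.24·h(A) + 0.32·0 + 0.28·1
Solving: h(D) = 0.3848, h(A) = 0.4494.
Starting from A, the probability is 0.4494.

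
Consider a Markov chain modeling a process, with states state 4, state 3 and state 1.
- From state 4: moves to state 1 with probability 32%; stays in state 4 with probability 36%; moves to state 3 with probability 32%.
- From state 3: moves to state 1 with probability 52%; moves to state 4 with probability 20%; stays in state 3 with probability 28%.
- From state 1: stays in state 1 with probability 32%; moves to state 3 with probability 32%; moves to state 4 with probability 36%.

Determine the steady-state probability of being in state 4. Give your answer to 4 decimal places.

0.3108

Let the stationary distribution be π with π = πP and π_1 + π_2 + π_3 = 1.
π_1 = 0.36·π_1 + 0.2·π_2 + 0.36·π_3
π_2 = 0.32·π_1 + 0.28·π_2 + 0.32·π_3
Solving with the normalization constraint gives π = (0.3108, 0.3077, 0.3815).
So the stationary probability of state 4 is 0.3108.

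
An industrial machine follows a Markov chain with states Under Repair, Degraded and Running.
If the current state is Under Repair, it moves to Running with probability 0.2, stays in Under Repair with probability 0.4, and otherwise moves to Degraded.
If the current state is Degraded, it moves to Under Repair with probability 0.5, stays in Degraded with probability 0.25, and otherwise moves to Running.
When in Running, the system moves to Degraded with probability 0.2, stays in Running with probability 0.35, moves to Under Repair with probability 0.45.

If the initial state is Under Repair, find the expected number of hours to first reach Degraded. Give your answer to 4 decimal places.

2.8333

Let t(s) be the expected number of hours to first reach Degraded from state s, with t(Degraded) = 0. Conditioning on the first hour:
t(Under Repair) = 1 + 0.4·t(Under Repair) + 0.2·t(Running)
t(Running) = 1 + 0.45·t(Under Repair) + 0.35·t(Running)
Solving: t(Under Repair) = 2.8333, t(Running) = 3.5000.
Expected hours from Under Repair to Degraded: 2.8333.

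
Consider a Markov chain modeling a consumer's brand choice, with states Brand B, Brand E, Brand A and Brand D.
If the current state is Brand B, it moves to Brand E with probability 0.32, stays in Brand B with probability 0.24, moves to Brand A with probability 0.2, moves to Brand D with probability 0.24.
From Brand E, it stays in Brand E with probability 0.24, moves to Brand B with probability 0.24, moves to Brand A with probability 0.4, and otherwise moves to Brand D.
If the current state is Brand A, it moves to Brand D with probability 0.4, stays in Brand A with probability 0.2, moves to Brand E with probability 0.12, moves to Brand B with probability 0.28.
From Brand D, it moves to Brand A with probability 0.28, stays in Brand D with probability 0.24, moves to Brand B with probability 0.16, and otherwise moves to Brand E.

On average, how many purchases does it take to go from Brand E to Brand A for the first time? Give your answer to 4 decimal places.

2.9886

Let t(s) be the expected number of purchases to first reach Brand A from state s, with t(Brand A) = 0. Conditioning on the first purchase:
t(Brand B) = 1 + 0.24·t(Brand B) + 0.32·t(Brand E) + 0.24·t(Brand D)
t(Brand E) = 1 + 0.24·t(Brand B) + 0.24·t(Brand E) + 0.12·t(Brand D)
t(Brand D) = 1 + 0.16·t(Brand B) + 0.32·t(Brand E) + 0.24·t(Brand D)
Solving: t(Brand B) = 3.6283, t(Brand E) = 2.9886, t(Brand D) = 3.3380.
Expected purchases from Brand E to Brand A: 2.9886.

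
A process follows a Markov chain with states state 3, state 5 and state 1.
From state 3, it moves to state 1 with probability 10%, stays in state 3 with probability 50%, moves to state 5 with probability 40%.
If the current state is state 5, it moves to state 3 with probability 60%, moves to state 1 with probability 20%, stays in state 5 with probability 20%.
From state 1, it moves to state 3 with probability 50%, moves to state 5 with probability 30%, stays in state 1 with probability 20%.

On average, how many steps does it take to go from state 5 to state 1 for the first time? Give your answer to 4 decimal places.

6.8750

Let t(s) be the expected number of steps to first reach state 1 from state s, with t(state 1) = 0. Conditioning on the first step:
t(state 3) = 1 + 0.5·t(state 3) + 0.4·t(state 5)
t(state 5) = 1 + 0.6·t(state 3) + 0.2·t(state 5)
Solving: t(state 3) = 7.5000, t(state 5) = 6.8750.
Expected steps from state 5 to state 1: 6.8750.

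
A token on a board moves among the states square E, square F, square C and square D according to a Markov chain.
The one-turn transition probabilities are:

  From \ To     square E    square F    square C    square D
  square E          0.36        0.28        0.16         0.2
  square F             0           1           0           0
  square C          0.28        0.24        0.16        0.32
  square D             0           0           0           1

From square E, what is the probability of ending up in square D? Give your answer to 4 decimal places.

0.4448

Let h(s) be the probability of absorption at square D starting from transient state s. Then h(square D) = 1 and h(square F) = 0. By first-step analysis:
h(square E) = 0.36·h(square E) + 0.28·0 + 0.16·h(square C) + 0.2·1
h(square C) = 0.28·h(square E) + 0.24·0 + 0.16·h(square C) + 0.32·1
Solving: h(square E) = 0.4448, h(square C) = 0.5292.
Starting from square E, the probability is 0.4448.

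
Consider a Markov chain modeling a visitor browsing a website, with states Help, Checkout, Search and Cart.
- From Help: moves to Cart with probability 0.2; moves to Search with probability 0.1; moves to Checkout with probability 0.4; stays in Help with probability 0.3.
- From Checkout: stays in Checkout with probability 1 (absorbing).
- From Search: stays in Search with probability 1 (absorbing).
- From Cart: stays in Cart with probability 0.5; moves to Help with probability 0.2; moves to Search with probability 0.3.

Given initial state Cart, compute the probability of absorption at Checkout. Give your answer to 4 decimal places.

0.2581

Let h(s) be the probability of absorption at Checkout starting from transient state s. Then h(Checkout) = 1 and h(Search) = 0. By first-step analysis:
h(Help) = 0.3·h(Help) + 0.4·1 + 0.1·0 + 0.2·h(Cart)
h(Cart) = 0.2·h(Help) + 0.3·0 + 0.5·h(Cart)
Solving: h(Help) = 0.6452, h(Cart) = 0.2581.
Starting from Cart, the probability is 0.2581.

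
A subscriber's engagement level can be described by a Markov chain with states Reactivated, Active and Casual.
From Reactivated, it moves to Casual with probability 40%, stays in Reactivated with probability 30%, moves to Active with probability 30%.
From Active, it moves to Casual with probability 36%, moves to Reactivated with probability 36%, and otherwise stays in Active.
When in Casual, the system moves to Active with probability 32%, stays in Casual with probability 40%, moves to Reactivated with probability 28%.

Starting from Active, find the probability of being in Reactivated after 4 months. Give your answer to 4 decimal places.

0.3103

Propagate the distribution vector 4 months from Active.
After 0 months: (0.0000, 1.0000, 0.0000)
After 1 month: (0.3600, 0.2800, 0.3600)
After 2 months: (0.3096, 0.3016, 0.3888)
After 3 months: (0.3103, 0.3017, 0.3879)
After 4 months: (0.3103, 0.3017, 0.3879)
P(in Reactivated after 4 months) = 0.3103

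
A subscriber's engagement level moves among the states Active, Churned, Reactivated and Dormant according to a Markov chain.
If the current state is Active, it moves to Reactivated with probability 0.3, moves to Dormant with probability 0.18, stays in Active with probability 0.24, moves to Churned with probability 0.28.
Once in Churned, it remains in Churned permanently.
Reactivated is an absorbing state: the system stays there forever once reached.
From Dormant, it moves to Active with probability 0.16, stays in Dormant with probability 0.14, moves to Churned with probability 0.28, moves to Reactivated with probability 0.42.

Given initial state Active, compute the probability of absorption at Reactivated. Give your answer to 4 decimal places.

0.5339

Let h(s) be the probability of absorption at Reactivated starting from transient state s. Then h(Reactivated) = 1 and h(Churned) = 0. By first-step analysis:
h(Active) = 0.24·h(Active) + 0.28·0 + 0.3·1 + 0.18·h(Dormant)
h(Dormant) = 0.16·h(Active) + 0.28·0 + 0.42·1 + 0.14·h(Dormant)
Solving: h(Active) = 0.5339, h(Dormant) = 0.5877.
Starting from Active, the probability is 0.5339.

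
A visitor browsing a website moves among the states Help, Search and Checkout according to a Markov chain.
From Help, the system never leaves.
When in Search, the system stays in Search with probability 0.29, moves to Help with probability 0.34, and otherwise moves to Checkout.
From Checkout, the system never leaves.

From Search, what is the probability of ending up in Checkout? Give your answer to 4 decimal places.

0.5211

Let h(s) be the probability of absorption at Checkout starting from transient state s. Then h(Checkout) = 1 and h(Help) = 0. By first-step analysis:
h(Search) = 0.34·0 + 0.29·h(Search) + 0.37·1
Solving: h(Search) = 0.5211.
Starting from Search, the probability is 0.5211.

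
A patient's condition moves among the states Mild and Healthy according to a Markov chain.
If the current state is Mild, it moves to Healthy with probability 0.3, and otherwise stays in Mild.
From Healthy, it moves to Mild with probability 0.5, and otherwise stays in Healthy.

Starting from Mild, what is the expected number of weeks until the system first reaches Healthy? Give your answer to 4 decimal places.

3.3333

Let t(s) be the expected number of weeks to first reach Healthy from state s, with t(Healthy) = 0. Conditioning on the first week:
t(Mild) = 1 + 0.7·t(Mild)
Solving: t(Mild) = 3.3333.
Expected weeks from Mild to Healthy: 3.3333.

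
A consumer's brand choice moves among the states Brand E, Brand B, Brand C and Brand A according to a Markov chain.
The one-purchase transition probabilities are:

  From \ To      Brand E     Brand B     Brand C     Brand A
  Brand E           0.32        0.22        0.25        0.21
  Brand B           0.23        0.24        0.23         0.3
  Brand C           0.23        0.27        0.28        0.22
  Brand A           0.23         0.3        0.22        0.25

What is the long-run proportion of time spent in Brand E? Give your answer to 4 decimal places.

Let the stationary distribution be π with π = πP and π_1 + π_2 + π_3 + π_4 = 1.
π_1 = 0.32·π_1 + 0.23·π_2 + 0.23·π_3 + 0.23·π_4
π_2 = 0.22·π_1 + 0.24·π_2 + 0.27·π_3 + 0.3·π_4
π_3 = 0.25·π_1 + 0.23·π_2 + 0.28·π_3 + 0.22·π_4
Solving with the normalization constraint gives π = (0.2527, 0.2570, 0.2448, 0.2454).
So the stationary probability of Brand E is 0.2527.

0.2527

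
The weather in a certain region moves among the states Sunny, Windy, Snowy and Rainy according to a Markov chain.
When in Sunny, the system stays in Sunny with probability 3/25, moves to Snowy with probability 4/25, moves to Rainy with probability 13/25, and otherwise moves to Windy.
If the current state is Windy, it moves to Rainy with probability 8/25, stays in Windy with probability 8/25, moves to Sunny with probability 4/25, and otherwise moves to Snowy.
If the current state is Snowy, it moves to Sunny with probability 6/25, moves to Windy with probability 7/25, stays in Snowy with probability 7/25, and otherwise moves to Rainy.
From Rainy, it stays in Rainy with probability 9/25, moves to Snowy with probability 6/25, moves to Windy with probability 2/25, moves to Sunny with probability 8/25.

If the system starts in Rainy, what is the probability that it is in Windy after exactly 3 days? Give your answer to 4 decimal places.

Propagate the distribution vector 3 days from Rainy.
After 0 days: (0.0000, 0.0000, 0.0000, 1.0000)
After 1 day: (0.3200, 0.0800, 0.2400, 0.3600)
After 2 days: (0.2240, 0.1856, 0.2208, 0.3696)
After 3 days: (0.2278, 0.1956, 0.2235, 0.3531)
P(in Windy after 3 days) = 0.1956

0.1956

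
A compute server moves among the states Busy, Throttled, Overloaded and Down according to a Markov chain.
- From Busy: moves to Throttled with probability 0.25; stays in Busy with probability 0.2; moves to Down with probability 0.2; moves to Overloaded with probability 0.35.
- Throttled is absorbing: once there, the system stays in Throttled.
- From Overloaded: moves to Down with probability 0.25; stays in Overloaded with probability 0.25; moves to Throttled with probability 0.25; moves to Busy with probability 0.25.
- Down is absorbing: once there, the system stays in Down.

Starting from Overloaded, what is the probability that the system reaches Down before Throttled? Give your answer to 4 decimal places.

0.4878

Let h(s) be the probability of absorption at Down starting from transient state s. Then h(Down) = 1 and h(Throttled) = 0. By first-step analysis:
h(Busy) = 0.2·h(Busy) + 0.25·0 + 0.35·h(Overloaded) + 0.2·1
h(Overloaded) = 0.25·h(Busy) + 0.25·0 + 0.25·h(Overloaded) + 0.25·1
Solving: h(Busy) = 0.4634, h(Overloaded) = 0.4878.
Starting from Overloaded, the probability is 0.4878.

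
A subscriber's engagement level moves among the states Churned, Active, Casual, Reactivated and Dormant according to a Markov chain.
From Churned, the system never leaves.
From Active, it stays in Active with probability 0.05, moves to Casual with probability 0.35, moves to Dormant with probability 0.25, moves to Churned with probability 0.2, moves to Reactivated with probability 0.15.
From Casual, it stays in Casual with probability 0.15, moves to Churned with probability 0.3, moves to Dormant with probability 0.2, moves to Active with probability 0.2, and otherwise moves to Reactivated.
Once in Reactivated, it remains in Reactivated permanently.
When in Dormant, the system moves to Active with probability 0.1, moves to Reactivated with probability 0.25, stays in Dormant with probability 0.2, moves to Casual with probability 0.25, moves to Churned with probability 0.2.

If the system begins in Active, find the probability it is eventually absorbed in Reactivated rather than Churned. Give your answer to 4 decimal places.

Let h(s) be the probability of absorption at Reactivated starting from transient state s. Then h(Reactivated) = 1 and h(Churned) = 0. By first-step analysis:
h(Active) = 0.2·0 + 0.05·h(Active) + 0.35·h(Casual) + 0.15·1 + 0.25·h(Dormant)
h(Casual) = 0.3·0 + 0.2·h(Active) + 0.15·h(Casual) + 0.15·1 + 0.2·h(Dormant)
h(Dormant) = 0.2·0 + 0.1·h(Active) + 0.25·h(Casual) + 0.25·1 + 0.2·h(Dormant)
Solving: h(Active) = 0.4315, h(Casual) = 0.3931, h(Dormant) = 0.4893.
Starting from Active, the probability is 0.4315.

0.4315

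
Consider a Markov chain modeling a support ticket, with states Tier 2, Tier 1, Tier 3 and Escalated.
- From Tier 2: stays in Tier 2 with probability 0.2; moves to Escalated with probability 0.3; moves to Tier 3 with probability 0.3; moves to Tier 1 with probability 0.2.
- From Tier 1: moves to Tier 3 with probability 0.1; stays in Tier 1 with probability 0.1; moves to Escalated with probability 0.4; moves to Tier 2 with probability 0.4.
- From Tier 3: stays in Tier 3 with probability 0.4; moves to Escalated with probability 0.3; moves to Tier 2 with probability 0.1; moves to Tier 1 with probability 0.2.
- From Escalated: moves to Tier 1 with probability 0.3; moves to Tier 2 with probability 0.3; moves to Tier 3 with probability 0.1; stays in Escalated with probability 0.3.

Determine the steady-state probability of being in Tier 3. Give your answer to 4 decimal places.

0.2151

Let the stationary distribution be π with π = πP and π_1 + π_2 + π_3 + π_4 = 1.
π_1 = 0.2·π_1 + 0.4·π_2 + 0.1·π_3 + 0.3·π_4
π_2 = 0.2·π_1 + 0.1·π_2 + 0.2·π_3 + 0.3·π_4
π_3 = 0.3·π_1 + 0.1·π_2 + 0.4·π_3 + 0.1·π_4
Solving with the normalization constraint gives π = (0.2528, 0.2110, 0.2151, 0.3211).
So the stationary probability of Tier 3 is 0.2151.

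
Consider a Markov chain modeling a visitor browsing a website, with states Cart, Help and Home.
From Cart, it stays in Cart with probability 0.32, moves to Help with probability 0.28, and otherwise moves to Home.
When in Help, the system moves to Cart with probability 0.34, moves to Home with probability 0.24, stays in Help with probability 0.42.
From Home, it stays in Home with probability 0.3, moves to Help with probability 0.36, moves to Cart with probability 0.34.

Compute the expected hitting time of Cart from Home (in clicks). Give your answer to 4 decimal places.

2.9412

Let t(s) be the expected number of clicks to first reach Cart from state s, with t(Cart) = 0. Conditioning on the first click:
t(Help) = 1 + 0.42·t(Help) + 0.24·t(Home)
t(Home) = 1 + 0.36·t(Help) + 0.3·t(Home)
Solving: t(Help) = 2.9412, t(Home) = 2.9412.
Expected clicks from Home to Cart: 2.9412.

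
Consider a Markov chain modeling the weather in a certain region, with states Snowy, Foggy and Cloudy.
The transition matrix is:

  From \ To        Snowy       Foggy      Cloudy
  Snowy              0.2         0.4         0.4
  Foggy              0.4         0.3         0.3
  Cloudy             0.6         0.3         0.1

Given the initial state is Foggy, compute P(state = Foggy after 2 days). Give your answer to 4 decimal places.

Sum over the intermediate state after 1 day:
P = P(Foggy→Snowy)·P(Snowy→Foggy) + P(Foggy→Foggy)·P(Foggy→Foggy) + P(Foggy→Cloudy)·P(Cloudy→Foggy)
  = 0.4×0.4 + 0.3×0.3 + 0.3×0.3
  = 0.1600 + 0.0900 + 0.0900 = 0.3400

0.3400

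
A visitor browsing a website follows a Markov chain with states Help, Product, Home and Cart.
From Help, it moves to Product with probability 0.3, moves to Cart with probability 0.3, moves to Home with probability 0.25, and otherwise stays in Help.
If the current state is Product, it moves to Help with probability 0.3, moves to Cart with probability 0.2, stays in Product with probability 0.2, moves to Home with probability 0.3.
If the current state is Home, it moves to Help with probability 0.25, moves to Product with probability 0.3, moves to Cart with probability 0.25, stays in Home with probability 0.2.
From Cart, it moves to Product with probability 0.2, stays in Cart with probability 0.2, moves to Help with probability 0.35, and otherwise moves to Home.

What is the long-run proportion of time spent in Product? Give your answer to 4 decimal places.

Let the stationary distribution be π with π = πP and π_1 + π_2 + π_3 + π_4 = 1.
π_1 = 0.15·π_1 + 0.3·π_2 + 0.25·π_3 + 0.35·π_4
π_2 = 0.3·π_1 + 0.2·π_2 + 0.3·π_3 + 0.2·π_4
π_3 = 0.25·π_1 + 0.3·π_2 + 0.2·π_3 + 0.25·π_4
Solving with the normalization constraint gives π = (0.2604, 0.2510, 0.2500, 0.2385).
So the stationary probability of Product is 0.2510.

0.2510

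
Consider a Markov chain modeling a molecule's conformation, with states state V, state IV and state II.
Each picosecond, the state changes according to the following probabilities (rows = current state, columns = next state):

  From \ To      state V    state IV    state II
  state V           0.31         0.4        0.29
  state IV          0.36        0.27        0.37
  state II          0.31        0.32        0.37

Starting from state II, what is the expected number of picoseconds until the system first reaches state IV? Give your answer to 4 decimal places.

2.9002

Let t(s) be the expected number of picoseconds to first reach state IV from state s, with t(state IV) = 0. Conditioning on the first picosecond:
t(state V) = 1 + 0.31·t(state V) + 0.29·t(state II)
t(state II) = 1 + 0.31·t(state V) + 0.37·t(state II)
Solving: t(state V) = 2.6682, t(state II) = 2.9002.
Expected picoseconds from state II to state IV: 2.9002.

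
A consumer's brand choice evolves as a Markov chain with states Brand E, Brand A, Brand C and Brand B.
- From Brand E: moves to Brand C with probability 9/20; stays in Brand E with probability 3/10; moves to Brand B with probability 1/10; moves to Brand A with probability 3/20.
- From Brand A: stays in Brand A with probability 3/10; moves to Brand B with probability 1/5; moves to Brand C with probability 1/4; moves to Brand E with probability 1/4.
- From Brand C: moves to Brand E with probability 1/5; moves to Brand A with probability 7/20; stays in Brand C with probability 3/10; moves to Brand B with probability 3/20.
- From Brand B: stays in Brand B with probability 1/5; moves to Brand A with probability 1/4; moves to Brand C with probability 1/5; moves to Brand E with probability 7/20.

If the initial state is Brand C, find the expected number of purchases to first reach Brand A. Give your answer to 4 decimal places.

3.4937

Let t(s) be the expected number of purchases to first reach Brand A from state s, with t(Brand A) = 0. Conditioning on the first purchase:
t(Brand E) = 1 + 0.3·t(Brand E) + 0.45·t(Brand C) + 0.1·t(Brand B)
t(Brand C) = 1 + 0.2·t(Brand E) + 0.3·t(Brand C) + 0.15·t(Brand B)
t(Brand B) = 1 + 0.35·t(Brand E) + 0.2·t(Brand C) + 0.2·t(Brand B)
Solving: t(Brand E) = 4.2430, t(Brand C) = 3.4937, t(Brand B) = 3.9797.
Expected purchases from Brand C to Brand A: 3.4937.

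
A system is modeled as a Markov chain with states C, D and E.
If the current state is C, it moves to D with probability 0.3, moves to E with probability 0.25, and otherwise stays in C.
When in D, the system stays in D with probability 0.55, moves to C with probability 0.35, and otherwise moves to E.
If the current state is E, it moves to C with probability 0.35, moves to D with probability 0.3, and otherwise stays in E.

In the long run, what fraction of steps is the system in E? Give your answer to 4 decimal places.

0.2111

Let the stationary distribution be π with π = πP and π_1 + π_2 + π_3 = 1.
π_1 = 0.45·π_1 + 0.35·π_2 + 0.35·π_3
π_2 = 0.3·π_1 + 0.55·π_2 + 0.3·π_3
Solving with the normalization constraint gives π = (0.3889, 0.4000, 0.2111).
So the stationary probability of E is 0.2111.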